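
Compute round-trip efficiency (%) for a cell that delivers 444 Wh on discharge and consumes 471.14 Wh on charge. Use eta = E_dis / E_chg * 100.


eta_e = E_dis / E_chg * 100 = 444 / 471.14 * 100 = 94.24%

94.24%


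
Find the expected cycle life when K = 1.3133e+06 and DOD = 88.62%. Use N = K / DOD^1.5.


DOD^1.5 = 834.25
N = K / DOD^1.5 = 1.3133e+06 / 834.25 = 1574

1574 cycles


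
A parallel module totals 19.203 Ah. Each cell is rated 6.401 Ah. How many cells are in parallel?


n = C_total / C_cell = 19.203 / 6.401 = 3

3


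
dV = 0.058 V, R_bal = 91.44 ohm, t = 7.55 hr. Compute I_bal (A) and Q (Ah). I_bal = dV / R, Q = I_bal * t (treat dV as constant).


First, Ohm's law: I_bal = 0.058 V / 91.44 ohm = 6.3430e-04 A
Then Q = I * t = 6.3430e-04 A * 7.55 hr = 0.004789 Ah

I=6.3430e-04 A, Q=0.004789 Ah


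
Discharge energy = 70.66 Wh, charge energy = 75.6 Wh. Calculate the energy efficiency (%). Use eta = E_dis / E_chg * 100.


eta_e = E_dis / E_chg * 100 = 70.66 / 75.6 * 100 = 93.47%

93.47%


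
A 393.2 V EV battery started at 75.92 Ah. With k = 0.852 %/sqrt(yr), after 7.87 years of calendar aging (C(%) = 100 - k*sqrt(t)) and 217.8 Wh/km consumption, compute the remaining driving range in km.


Step 1: capacity retention = 100 - 0.852 * sqrt(7.87) = 100 - 0.852 * 2.8054 = 97.61%
Step 2: C_now = 75.92 * 97.61/100 = 74.106 Ah
Step 3: E_pack = V * C_now = 393.2 * 74.106 = 29138 Wh
Step 4: range = E_pack / consumption = 29138 / 217.8 = 133.8 km

133.8 km


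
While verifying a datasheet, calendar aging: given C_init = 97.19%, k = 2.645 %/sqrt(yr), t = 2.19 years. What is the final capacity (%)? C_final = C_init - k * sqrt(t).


sqrt(t) = sqrt(2.19) = 1.4799
C_final = 97.19 - 2.645 * 1.4799 = 93.28%

93.28%


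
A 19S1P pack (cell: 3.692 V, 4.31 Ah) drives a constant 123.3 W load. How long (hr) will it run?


Step 1: E_pack = Ns * V_cell * Np * C_cell = 19 * 3.692 * 1 * 4.31 = 302.34 Wh
Step 2: t = E_pack / P = 302.34 / 123.3 = 2.452 hr

2.452 hr


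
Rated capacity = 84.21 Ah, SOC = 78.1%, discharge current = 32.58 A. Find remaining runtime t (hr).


Step 1: remaining = SOC/100 * C_total = 78.1/100 * 84.21 = 65.768 Ah
Step 2: t = remaining / I = 65.768 / 32.58 = 2.019 hr

2.019 hr


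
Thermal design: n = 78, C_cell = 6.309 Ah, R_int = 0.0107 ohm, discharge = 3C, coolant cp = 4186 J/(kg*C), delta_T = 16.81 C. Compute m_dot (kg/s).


Step 1: I = 3 * 6.309 = 18.927 A
Step 2: Q_cell = I^2 * R = 18.927^2 * 0.0107 = 3.8331 W
Step 3: Q_total = 78 * 3.8331 = 298.98 W
Step 4: m_dot = Q_total / (cp * dT) = 298.98 / (4186 * 16.81) = 0.004249 kg/s

0.004249 kg/s


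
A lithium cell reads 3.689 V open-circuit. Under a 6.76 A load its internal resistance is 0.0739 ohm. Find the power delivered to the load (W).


Step 1: V_terminal = OCV - I*R = 3.689 - 6.76 * 0.0739 = 3.1894 V
Step 2: P_out = V_terminal * I = 3.1894 * 6.76 = 21.56 W

21.56 W


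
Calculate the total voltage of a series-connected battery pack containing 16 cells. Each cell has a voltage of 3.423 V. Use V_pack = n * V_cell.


Series voltages add: 16 * 3.423 V = 54.768 V

54.768 V


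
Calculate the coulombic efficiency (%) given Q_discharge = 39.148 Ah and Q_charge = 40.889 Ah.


eta_c = Q_dis / Q_chg * 100 = 39.148 / 40.889 * 100 = 95.74%

95.74%


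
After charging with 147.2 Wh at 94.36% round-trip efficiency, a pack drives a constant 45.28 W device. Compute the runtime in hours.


Step 1: E_discharge = eta/100 * E_charge = 94.36/100 * 147.2 = 138.9 Wh
Step 2: t = E_discharge / P = 138.9 / 45.28 = 3.068 hr

3.068 hr


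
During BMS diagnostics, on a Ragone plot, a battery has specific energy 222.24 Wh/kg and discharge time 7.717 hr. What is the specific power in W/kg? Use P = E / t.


P_specific = E / t = 222.24 / 7.717 = 28.80 W/kg

28.80 W/kg


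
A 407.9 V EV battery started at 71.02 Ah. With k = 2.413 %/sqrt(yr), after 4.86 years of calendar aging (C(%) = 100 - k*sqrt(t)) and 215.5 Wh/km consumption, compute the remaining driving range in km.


Step 1: capacity retention = 100 - 2.413 * sqrt(4.86) = 100 - 2.413 * 2.2045 = 94.681%
Step 2: C_now = 71.02 * 94.681/100 = 67.242 Ah
Step 3: E_pack = V * C_now = 407.9 * 67.242 = 27428 Wh
Step 4: range = E_pack / consumption = 27428 / 215.5 = 127.3 km

127.3 km


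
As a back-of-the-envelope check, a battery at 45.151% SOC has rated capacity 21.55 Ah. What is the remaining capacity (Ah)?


remaining = SOC / 100 * total = 45.151 / 100 * 21.55 = 9.730 Ah

9.730 Ah


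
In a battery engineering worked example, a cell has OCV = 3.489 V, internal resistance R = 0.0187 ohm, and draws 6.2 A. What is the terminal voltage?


V = OCV - I*R = 3.489 - 6.2 * 0.0187 = 3.373 V

3.373 V


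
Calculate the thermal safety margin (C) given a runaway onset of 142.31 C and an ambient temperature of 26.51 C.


margin = T_onset - T_ambient = 142.31 - 26.51 = 115.8 C

115.8 C


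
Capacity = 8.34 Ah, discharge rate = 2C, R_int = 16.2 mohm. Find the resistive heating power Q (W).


Convert: R = 16.2 mohm = 0.0162 ohm
Step 1: I = C_rate * capacity = 2 * 8.34 = 16.68 A
Step 2: Q = I^2 * R = 16.68^2 * 0.0162 = 278.22 * 0.0162 = 4.507 W

4.507 W


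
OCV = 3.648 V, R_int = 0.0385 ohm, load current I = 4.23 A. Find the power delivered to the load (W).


Step 1: V_terminal = OCV - I*R = 3.648 - 4.23 * 0.0385 = 3.4851 V
Step 2: P_out = V_terminal * I = 3.4851 * 4.23 = 14.74 W

14.74 W


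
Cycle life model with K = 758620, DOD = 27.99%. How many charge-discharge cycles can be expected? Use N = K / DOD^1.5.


Step 1: DOD^1.5 = 27.99^1.5 = 148.08
Step 2: N = 758620 / 148.08 = 5123 cycles

5123 cycles


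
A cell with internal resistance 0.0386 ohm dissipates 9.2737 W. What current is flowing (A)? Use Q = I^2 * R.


I = sqrt(Q / R) = sqrt(9.2737 / 0.0386) = sqrt(240.25) = 15.50 A

15.50 A


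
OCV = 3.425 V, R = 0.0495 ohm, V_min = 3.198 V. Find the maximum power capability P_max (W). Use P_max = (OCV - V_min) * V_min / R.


P_max = (OCV - V_min) * V_min / R = (3.425 - 3.198) * 3.198 / 0.0495 = 0.227 * 3.198 / 0.0495 = 14.67 W

14.67 W


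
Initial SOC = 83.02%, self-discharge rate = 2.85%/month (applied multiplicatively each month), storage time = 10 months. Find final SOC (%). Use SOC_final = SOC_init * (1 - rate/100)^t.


decay = (1 - 2.85/100)^10 = 0.74891
SOC_final = 83.02 * 0.74891 = 62.17%

62.17%


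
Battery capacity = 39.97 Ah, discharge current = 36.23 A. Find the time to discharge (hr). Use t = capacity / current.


t = capacity / current = 39.97 / 36.23 = 1.103 hr

1.103 hr


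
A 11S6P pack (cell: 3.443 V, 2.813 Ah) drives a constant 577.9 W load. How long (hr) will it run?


Step 1: E_pack = Ns * V_cell * Np * C_cell = 11 * 3.443 * 6 * 2.813 = 639.22 Wh
Step 2: t = E_pack / P = 639.22 / 577.9 = 1.106 hr

1.106 hr


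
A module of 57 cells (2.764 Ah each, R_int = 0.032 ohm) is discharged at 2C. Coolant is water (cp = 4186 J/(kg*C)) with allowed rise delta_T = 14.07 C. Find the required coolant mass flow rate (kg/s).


Step 1: I = 2 * 2.764 = 5.528 A
Step 2: Q_cell = I^2 * R = 5.528^2 * 0.032 = 0.97788 W
Step 3: Q_total = 57 * 0.97788 = 55.739 W
Step 4: m_dot = Q_total / (cp * dT) = 55.739 / (4186 * 14.07) = 9.464e-04 kg/s

9.464e-04 kg/s


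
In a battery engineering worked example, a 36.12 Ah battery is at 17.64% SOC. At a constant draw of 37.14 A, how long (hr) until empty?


Step 1: remaining = SOC/100 * C_total = 17.64/100 * 36.12 = 6.3716 Ah
Step 2: t = remaining / I = 6.3716 / 37.14 = 0.1716 hr

0.1716 hr


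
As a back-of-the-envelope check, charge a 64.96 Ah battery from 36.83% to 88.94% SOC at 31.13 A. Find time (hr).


Step 1: dSOC = 88.94% - 36.83% = 52.11%
Step 2: delta_Ah = 64.96 * 52.11 / 100 = 33.851 Ah
Step 3: t = 33.851 / 31.13 = 1.087 hr

1.087 hr


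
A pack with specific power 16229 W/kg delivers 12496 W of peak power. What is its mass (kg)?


m = P / SP = 12496 / 16229 = 0.7700 kg

0.7700 kg


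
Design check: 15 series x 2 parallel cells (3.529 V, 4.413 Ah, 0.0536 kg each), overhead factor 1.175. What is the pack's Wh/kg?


Step 1: V_pack = 15 * 3.529 = 52.935 V
Step 2: C_pack = 2 * 4.413 = 8.826 Ah
Step 3: E_pack = V_pack * C_pack = 52.935 * 8.826 = 467.2 Wh
Step 4: m_pack = 15 * 2 * 0.0536 * 1.175 = 1.8894 kg
Step 5: ED = E_pack / m_pack = 467.2 / 1.8894 = 247.3 Wh/kg

247.3 Wh/kg


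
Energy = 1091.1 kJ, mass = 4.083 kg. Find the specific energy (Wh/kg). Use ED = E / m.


Convert: E = 1091.1 kJ = 303.08 Wh
ED = E / m = 303.08 / 4.083 = 74.23 Wh/kg

74.23 Wh/kg


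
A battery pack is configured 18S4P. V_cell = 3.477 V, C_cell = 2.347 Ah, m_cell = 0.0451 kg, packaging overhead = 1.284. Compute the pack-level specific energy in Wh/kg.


Step 1: V_pack = 18 * 3.477 = 62.586 V
Step 2: C_pack = 4 * 2.347 = 9.388 Ah
Step 3: E_pack = V_pack * C_pack = 62.586 * 9.388 = 587.56 Wh
Step 4: m_pack = 18 * 4 * 0.0451 * 1.284 = 4.1694 kg
Step 5: ED = E_pack / m_pack = 587.56 / 4.1694 = 140.9 Wh/kg

140.9 Wh/kg


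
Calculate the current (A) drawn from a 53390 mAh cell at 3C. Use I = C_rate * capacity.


Convert: capacity = 53390 mAh = 53.39 Ah
I = C_rate * capacity = 3 * 53.39 = 160.17 A

160.17 A


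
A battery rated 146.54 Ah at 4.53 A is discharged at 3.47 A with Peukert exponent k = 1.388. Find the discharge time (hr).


t_rated = C / I_rated = 146.54 / 4.53 = 32.349 hr
(I_rated/I)^k = (1.3055)^1.388 = 1.4478
t = t_rated * (I_rated/I)^k = 32.349 * 1.4478 = 46.83 hr

46.83 hr


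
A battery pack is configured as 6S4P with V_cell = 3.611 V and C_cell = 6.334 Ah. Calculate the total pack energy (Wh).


V_pack = 6 * 3.611 = 21.666 V
C_pack = 4 * 6.334 = 25.336 Ah
E = V_pack * C_pack = 21.666 * 25.336 = 548.9 Wh

548.9 Wh


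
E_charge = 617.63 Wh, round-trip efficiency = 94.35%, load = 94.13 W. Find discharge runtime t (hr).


Step 1: E_discharge = eta/100 * E_charge = 94.35/100 * 617.63 = 582.73 Wh
Step 2: t = E_discharge / P = 582.73 / 94.13 = 6.191 hr

6.191 hr


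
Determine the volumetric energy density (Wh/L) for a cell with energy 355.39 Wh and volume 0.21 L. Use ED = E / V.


ED = E / V = 355.39 / 0.21 = 1692 Wh/L

1692 Wh/L


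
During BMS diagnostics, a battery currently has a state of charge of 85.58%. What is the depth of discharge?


Complement of SOC: DOD = 100% - 85.58% = 14.42%

14.42%


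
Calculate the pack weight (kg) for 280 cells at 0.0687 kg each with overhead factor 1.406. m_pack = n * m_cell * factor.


m_pack = n * m_cell * overhead = 280 * 0.0687 * 1.406 = 27.05 kg

27.05 kg


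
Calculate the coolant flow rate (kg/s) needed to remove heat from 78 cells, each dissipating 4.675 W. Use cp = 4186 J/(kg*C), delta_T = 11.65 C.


Q_total = 78 * 4.675 = 364.65 W
m_dot = Q_total / (cp * dT) = 364.65 / (4186 * 11.65) = 0.007477 kg/s

0.007477 kg/s


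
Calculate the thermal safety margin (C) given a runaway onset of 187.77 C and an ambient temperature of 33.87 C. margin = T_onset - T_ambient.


Safety margin = 187.77 C - 33.87 C = 153.9 C

153.9 C


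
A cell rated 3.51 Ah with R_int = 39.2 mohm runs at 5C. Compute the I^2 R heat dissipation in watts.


Convert: R = 39.2 mohm = 0.0392 ohm
Step 1: I = C_rate * capacity = 5 * 3.51 = 17.55 A
Step 2: Q = I^2 * R = 17.55^2 * 0.0392 = 308 * 0.0392 = 12.07 W

12.07 W


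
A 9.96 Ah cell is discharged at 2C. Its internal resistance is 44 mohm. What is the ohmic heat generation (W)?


Convert: R = 44 mohm = 0.044 ohm
Step 1: I = C_rate * capacity = 2 * 9.96 = 19.92 A
Step 2: Q = I^2 * R = 19.92^2 * 0.044 = 396.81 * 0.044 = 17.46 W

17.46 W


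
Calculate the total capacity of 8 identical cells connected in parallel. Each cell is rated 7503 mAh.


Convert: C_cell = 7503 mAh = 7.503 Ah
C_total = 8 * 7.503 = 60.024 Ah

60.024 Ah


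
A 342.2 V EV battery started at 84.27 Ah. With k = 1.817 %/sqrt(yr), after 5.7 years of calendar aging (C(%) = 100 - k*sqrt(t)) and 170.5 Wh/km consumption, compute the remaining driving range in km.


Step 1: capacity retention = 100 - 1.817 * sqrt(5.7) = 100 - 1.817 * 2.3875 = 95.662%
Step 2: C_now = 84.27 * 95.662/100 = 80.614 Ah
Step 3: E_pack = V * C_now = 342.2 * 80.614 = 27586 Wh
Step 4: range = E_pack / consumption = 27586 / 170.5 = 161.8 km

161.8 km


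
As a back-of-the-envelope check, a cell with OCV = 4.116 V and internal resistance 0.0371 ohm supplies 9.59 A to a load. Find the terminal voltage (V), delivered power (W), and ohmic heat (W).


Step 1: V_terminal = OCV - I*R = 4.116 - 9.59 * 0.0371 = 3.7602 V
Step 2: P_out = V_terminal * I = 3.7602 * 9.59 = 36.06 W
Step 3: Q = I^2 * R = 9.59^2 * 0.0371 = 3.412 W

V=3.7602 V, P=36.06 W, Q=3.412 W


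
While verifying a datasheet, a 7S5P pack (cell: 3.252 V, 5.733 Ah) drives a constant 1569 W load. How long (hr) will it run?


Step 1: E_pack = Ns * V_cell * Np * C_cell = 7 * 3.252 * 5 * 5.733 = 652.53 Wh
Step 2: t = E_pack / P = 652.53 / 1569 = 0.4159 hr

0.4159 hr


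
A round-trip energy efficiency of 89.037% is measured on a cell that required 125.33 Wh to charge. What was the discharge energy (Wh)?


E_dis = eta/100 * E_chg = 89.037/100 * 125.33 = 111.6 Wh

111.6 Wh


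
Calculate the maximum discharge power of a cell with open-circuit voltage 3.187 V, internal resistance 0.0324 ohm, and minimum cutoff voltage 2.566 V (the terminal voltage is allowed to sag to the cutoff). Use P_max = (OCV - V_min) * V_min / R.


dV = OCV - V_min = 0.621 V (so I_max = dV / R)
P_max = dV * V_min / R = 0.621 * 2.566 / 0.0324 = 49.18 W

49.18 W


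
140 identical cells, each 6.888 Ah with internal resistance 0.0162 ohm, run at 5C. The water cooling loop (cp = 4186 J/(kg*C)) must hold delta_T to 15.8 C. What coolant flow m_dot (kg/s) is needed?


Step 1: I = 5 * 6.888 = 34.44 A
Step 2: Q_cell = I^2 * R = 34.44^2 * 0.0162 = 19.215 W
Step 3: Q_total = 140 * 19.215 = 2690.1 W
Step 4: m_dot = Q_total / (cp * dT) = 2690.1 / (4186 * 15.8) = 0.04067 kg/s

0.04067 kg/s


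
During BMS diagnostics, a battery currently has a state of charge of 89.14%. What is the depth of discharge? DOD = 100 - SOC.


Complement of SOC: DOD = 100% - 89.14% = 10.86%

10.86%


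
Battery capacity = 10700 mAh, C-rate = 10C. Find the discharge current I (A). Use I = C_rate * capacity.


Convert: capacity = 10700 mAh = 10.7 Ah
I = C_rate * capacity = 10 * 10.7 = 107 A

107 A


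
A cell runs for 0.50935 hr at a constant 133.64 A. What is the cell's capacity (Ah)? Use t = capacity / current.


C = I * t = 133.64 * 0.50935 = 68.07 Ah

68.07 Ah


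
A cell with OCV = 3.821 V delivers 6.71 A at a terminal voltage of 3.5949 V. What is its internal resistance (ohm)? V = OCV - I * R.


R = (OCV - V) / I = (3.821 - 3.5949) / 6.71 = 0.03370 ohm

0.03370 ohm


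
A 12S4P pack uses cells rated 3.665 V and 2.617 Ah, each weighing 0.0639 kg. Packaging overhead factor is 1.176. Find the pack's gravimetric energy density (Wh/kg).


Step 1: V_pack = 12 * 3.665 = 43.98 V
Step 2: C_pack = 4 * 2.617 = 10.468 Ah
Step 3: E_pack = V_pack * C_pack = 43.98 * 10.468 = 460.38 Wh
Step 4: m_pack = 12 * 4 * 0.0639 * 1.176 = 3.607 kg
Step 5: ED = E_pack / m_pack = 460.38 / 3.607 = 127.6 Wh/kg

127.6 Wh/kg


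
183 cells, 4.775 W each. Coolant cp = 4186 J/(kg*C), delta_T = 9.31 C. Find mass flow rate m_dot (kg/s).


Q_total = 183 * 4.775 = 873.83 W
m_dot = Q_total / (cp * dT) = 873.83 / (4186 * 9.31) = 0.02242 kg/s

0.02242 kg/s


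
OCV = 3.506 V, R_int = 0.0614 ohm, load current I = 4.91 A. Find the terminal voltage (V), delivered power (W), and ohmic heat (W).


Step 1: V_terminal = OCV - I*R = 3.506 - 4.91 * 0.0614 = 3.2045 V
Step 2: P_out = V_terminal * I = 3.2045 * 4.91 = 15.73 W
Step 3: Q = I^2 * R = 4.91^2 * 0.0614 = 1.480 W

V=3.2045 V, P=15.73 W, Q=1.480 W


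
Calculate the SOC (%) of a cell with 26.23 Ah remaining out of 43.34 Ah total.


SOC% = 26.23 / 43.34 * 100 = 60.52%

60.52%


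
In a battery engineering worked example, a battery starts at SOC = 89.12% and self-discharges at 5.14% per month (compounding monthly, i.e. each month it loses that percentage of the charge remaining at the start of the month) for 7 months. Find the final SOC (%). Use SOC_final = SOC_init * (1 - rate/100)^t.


decay = (1 - 5.14/100)^7 = 0.69117
SOC_final = 89.12 * 0.69117 = 61.60%

61.60%


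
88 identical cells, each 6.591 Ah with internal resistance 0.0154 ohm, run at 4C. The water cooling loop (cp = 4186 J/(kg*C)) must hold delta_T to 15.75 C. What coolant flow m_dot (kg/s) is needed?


Step 1: I = 4 * 6.591 = 26.364 A
Step 2: Q_cell = I^2 * R = 26.364^2 * 0.0154 = 10.704 W
Step 3: Q_total = 88 * 10.704 = 941.95 W
Step 4: m_dot = Q_total / (cp * dT) = 941.95 / (4186 * 15.75) = 0.01429 kg/s

0.01429 kg/s


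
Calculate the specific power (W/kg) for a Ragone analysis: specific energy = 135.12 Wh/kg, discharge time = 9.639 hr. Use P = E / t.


Specific power = 135.12 Wh/kg / 9.639 hr = 14.02 W/kg

14.02 W/kg


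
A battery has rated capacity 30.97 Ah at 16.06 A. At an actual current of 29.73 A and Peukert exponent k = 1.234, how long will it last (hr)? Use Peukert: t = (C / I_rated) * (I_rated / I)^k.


t_rated = C / I_rated = 30.97 / 16.06 = 1.9284 hr
(I_rated/I)^k = (0.5402)^1.234 = 0.46771
t = t_rated * (I_rated/I)^k = 1.9284 * 0.46771 = 0.9019 hr

0.9019 hr


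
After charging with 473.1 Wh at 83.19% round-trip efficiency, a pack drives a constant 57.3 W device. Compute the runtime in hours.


Step 1: E_discharge = eta/100 * E_charge = 83.19/100 * 473.1 = 393.57 Wh
Step 2: t = E_discharge / P = 393.57 / 57.3 = 6.869 hr

6.869 hr


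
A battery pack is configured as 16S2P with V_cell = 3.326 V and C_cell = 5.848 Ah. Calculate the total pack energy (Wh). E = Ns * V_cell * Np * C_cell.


V_pack = 16 * 3.326 = 53.216 V
C_pack = 2 * 5.848 = 11.696 Ah
E = V_pack * C_pack = 53.216 * 11.696 = 622.4 Wh

622.4 Wh


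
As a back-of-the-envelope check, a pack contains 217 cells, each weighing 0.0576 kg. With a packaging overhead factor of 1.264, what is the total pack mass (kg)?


m_pack = n * m_cell * overhead = 217 * 0.0576 * 1.264 = 15.80 kg

15.80 kg


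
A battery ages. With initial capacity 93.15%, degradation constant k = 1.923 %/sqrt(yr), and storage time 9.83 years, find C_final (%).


Step 1: sqrt(9.83 yr) = 3.1353
Step 2: drop = 1.923 * 3.1353 = 6.0292
Step 3: C_final = 93.15 - 6.0292 = 87.12%

87.12%


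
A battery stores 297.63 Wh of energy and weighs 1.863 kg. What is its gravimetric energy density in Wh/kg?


Specific energy = 297.63 Wh / 1.863 kg = 159.8 Wh/kg

159.8 Wh/kg


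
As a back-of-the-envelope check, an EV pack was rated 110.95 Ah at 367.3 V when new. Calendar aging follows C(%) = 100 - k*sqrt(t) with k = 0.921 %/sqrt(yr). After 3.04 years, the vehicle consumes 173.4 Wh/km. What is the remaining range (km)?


Step 1: capacity retention = 100 - 0.921 * sqrt(3.04) = 100 - 0.921 * 1.7436 = 98.394%
Step 2: C_now = 110.95 * 98.394/100 = 109.17 Ah
Step 3: E_pack = V * C_now = 367.3 * 109.17 = 40098 Wh
Step 4: range = E_pack / consumption = 40098 / 173.4 = 231.2 km

231.2 km


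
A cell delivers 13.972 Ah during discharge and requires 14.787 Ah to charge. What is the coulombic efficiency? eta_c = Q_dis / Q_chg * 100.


Coulombic efficiency = 13.972/14.787 * 100% = 94.49%

94.49%


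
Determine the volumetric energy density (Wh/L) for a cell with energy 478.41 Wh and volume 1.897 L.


ED = E / V = 478.41 / 1.897 = 252.2 Wh/L

252.2 Wh/L


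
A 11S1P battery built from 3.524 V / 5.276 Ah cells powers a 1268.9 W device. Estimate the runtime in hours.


Step 1: E_pack = Ns * V_cell * Np * C_cell = 11 * 3.524 * 1 * 5.276 = 204.52 Wh
Step 2: t = E_pack / P = 204.52 / 1268.9 = 0.1612 hr

0.1612 hr


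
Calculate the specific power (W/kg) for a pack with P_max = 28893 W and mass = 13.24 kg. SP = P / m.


Specific power = 28893 W / 13.24 kg = 2182 W/kg

2182 W/kg


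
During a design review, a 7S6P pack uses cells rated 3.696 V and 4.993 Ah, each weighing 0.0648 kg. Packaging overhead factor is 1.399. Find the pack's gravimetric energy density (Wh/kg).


Step 1: V_pack = 7 * 3.696 = 25.872 V
Step 2: C_pack = 6 * 4.993 = 29.958 Ah
Step 3: E_pack = V_pack * C_pack = 25.872 * 29.958 = 775.07 Wh
Step 4: m_pack = 7 * 6 * 0.0648 * 1.399 = 3.8075 kg
Step 5: ED = E_pack / m_pack = 775.07 / 3.8075 = 203.6 Wh/kg

203.6 Wh/kg


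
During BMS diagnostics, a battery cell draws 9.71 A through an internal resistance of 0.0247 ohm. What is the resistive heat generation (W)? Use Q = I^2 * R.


I^2 = 94.284
Q = 94.284 * 0.0247 = 2.329 W

2.329 W


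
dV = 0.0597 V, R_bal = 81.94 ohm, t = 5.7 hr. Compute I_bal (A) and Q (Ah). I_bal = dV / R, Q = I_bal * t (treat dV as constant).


I_bal = dV / R = 0.0597 / 81.94 = 7.2858e-04 A
Q = I_bal * t = 7.2858e-04 * 5.7 = 0.004153 Ah

I=7.2858e-04 A, Q=0.004153 Ah


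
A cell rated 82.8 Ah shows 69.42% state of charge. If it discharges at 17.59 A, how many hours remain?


Step 1: remaining = SOC/100 * C_total = 69.42/100 * 82.8 = 57.48 Ah
Step 2: t = remaining / I = 57.48 / 17.59 = 3.268 hr

3.268 hr


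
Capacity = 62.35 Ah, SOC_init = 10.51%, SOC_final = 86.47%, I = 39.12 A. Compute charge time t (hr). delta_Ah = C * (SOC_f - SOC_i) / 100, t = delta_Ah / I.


Step 1: dSOC = 86.47% - 10.51% = 75.96%
Step 2: delta_Ah = 62.35 * 75.96 / 100 = 47.361 Ah
Step 3: t = 47.361 / 39.12 = 1.211 hr

1.211 hr


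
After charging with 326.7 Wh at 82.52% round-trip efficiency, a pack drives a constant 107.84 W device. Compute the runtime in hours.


Step 1: E_discharge = eta/100 * E_charge = 82.52/100 * 326.7 = 269.59 Wh
Step 2: t = E_discharge / P = 269.59 / 107.84 = 2.500 hr

2.500 hr


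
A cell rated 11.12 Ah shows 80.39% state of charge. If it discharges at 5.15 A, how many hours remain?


Step 1: remaining = SOC/100 * C_total = 80.39/100 * 11.12 = 8.9394 Ah
Step 2: t = remaining / I = 8.9394 / 5.15 = 1.736 hr

1.736 hr


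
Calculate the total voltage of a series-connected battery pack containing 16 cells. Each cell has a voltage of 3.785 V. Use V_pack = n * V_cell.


Series voltages add: 16 * 3.785 V = 60.56 V

60.56 V


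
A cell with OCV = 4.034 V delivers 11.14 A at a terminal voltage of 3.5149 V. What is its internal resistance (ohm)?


R = (OCV - V) / I = (4.034 - 3.5149) / 11.14 = 0.04660 ohm

0.04660 ohm


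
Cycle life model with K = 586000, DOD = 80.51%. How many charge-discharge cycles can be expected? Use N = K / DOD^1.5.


Step 1: DOD^1.5 = 80.51^1.5 = 722.4
Step 2: N = 586000 / 722.4 = 811.2 cycles

811.2 cycles


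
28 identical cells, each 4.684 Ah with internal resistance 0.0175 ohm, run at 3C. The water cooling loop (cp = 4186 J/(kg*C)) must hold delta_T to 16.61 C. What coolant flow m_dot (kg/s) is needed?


Step 1: I = 3 * 4.684 = 14.052 A
Step 2: Q_cell = I^2 * R = 14.052^2 * 0.0175 = 3.4555 W
Step 3: Q_total = 28 * 3.4555 = 96.754 W
Step 4: m_dot = Q_total / (cp * dT) = 96.754 / (4186 * 16.61) = 0.001392 kg/s

0.001392 kg/s


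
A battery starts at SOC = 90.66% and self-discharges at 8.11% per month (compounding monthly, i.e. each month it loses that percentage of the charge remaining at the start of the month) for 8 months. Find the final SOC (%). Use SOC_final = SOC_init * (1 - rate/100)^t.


Monthly retention factor = 1 - 8.11/100 = 0.9189
Over 8 months: factor^8 = 0.50833
SOC_final = 90.66 * 0.50833 = 46.09%

46.09%


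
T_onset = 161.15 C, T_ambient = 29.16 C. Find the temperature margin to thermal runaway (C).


margin = T_onset - T_ambient = 161.15 - 29.16 = 131.99 C

131.99 C


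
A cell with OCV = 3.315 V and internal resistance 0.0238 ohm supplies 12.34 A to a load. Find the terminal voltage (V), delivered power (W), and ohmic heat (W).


Step 1: V_terminal = OCV - I*R = 3.315 - 12.34 * 0.0238 = 3.0213 V
Step 2: P_out = V_terminal * I = 3.0213 * 12.34 = 37.28 W
Step 3: Q = I^2 * R = 12.34^2 * 0.0238 = 3.624 W

V=3.0213 V, P=37.28 W, Q=3.624 W


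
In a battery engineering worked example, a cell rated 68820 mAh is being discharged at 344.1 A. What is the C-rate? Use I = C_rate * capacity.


Convert: capacity = 68820 mAh = 68.82 Ah
C_rate = I / capacity = 344.1 / 68.82 = 5C

5C


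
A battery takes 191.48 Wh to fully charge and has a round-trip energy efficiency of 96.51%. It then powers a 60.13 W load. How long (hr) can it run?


Step 1: E_discharge = eta/100 * E_charge = 96.51/100 * 191.48 = 184.8 Wh
Step 2: t = E_discharge / P = 184.8 / 60.13 = 3.073 hr

3.073 hr


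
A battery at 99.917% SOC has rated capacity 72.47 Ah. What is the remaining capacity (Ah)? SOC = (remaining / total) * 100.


remaining = SOC / 100 * total = 99.917 / 100 * 72.47 = 72.41 Ah

72.41 Ah


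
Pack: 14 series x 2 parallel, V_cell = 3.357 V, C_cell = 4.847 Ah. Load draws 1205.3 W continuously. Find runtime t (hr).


Step 1: E_pack = Ns * V_cell * Np * C_cell = 14 * 3.357 * 2 * 4.847 = 455.6 Wh
Step 2: t = E_pack / P = 455.6 / 1205.3 = 0.3780 hr

0.3780 hr


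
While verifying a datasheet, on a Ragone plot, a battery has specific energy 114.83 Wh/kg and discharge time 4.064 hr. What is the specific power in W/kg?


P_specific = E / t = 114.83 / 4.064 = 28.26 W/kg

28.26 W/kg


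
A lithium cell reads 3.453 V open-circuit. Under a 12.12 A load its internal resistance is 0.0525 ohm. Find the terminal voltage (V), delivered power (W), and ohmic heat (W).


Step 1: V_terminal = OCV - I*R = 3.453 - 12.12 * 0.0525 = 2.8167 V
Step 2: P_out = V_terminal * I = 2.8167 * 12.12 = 34.14 W
Step 3: Q = I^2 * R = 12.12^2 * 0.0525 = 7.712 W

V=2.8167 V, P=34.14 W, Q=7.712 W


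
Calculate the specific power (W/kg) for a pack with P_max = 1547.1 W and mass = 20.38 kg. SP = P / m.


Specific power = 1547.1 W / 20.38 kg = 75.91 W/kg

75.91 W/kg


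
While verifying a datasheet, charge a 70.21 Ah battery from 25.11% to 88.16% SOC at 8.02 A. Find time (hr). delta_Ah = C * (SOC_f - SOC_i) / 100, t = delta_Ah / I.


delta_Ah = 70.21 * (88.16 - 25.11) / 100 = 44.267 Ah
t = delta_Ah / I = 44.267 / 8.02 = 5.520 hr

5.520 hr


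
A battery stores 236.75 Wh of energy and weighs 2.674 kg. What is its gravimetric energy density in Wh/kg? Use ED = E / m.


Specific energy = 236.75 Wh / 2.674 kg = 88.54 Wh/kg

88.54 Wh/kg


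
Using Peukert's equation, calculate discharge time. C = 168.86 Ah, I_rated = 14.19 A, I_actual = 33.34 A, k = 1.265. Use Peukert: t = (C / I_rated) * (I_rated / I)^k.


t_rated = C / I_rated = 168.86 / 14.19 = 11.9 hr
(I_rated/I)^k = (0.42561)^1.265 = 0.33939
t = t_rated * (I_rated/I)^k = 11.9 * 0.33939 = 4.039 hr

4.039 hr


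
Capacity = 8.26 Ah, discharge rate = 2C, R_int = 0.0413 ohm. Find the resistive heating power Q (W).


Step 1: I = C_rate * capacity = 2 * 8.26 = 16.52 A
Step 2: Q = I^2 * R = 16.52^2 * 0.0413 = 272.91 * 0.0413 = 11.27 W

11.27 W


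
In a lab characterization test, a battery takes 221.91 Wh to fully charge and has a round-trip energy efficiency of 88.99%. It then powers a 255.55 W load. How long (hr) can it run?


Step 1: E_discharge = eta/100 * E_charge = 88.99/100 * 221.91 = 197.48 Wh
Step 2: t = E_discharge / P = 197.48 / 255.55 = 0.7728 hr

0.7728 hr


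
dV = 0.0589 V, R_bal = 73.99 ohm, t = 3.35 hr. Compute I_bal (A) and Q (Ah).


I_bal = dV / R = 0.0589 / 73.99 = 7.9605e-04 A
Q = I_bal * t = 7.9605e-04 * 3.35 = 0.002667 Ah

I=7.9605e-04 A, Q=0.002667 Ah


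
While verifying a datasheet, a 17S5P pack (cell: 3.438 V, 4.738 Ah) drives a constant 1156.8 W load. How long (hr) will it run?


Step 1: E_pack = Ns * V_cell * Np * C_cell = 17 * 3.438 * 5 * 4.738 = 1384.6 Wh
Step 2: t = E_pack / P = 1384.6 / 1156.8 = 1.197 hr

1.197 hr


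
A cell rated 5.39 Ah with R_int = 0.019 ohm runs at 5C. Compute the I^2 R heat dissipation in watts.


Step 1: I = C_rate * capacity = 5 * 5.39 = 26.95 A
Step 2: Q = I^2 * R = 26.95^2 * 0.019 = 726.3 * 0.019 = 13.80 W

13.80 W


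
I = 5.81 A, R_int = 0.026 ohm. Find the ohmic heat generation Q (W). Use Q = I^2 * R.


I^2 = 33.756
Q = 33.756 * 0.026 = 0.8777 W

0.8777 W


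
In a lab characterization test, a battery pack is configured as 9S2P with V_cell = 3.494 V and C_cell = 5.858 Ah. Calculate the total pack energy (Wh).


V_pack = 9 * 3.494 = 31.446 V
C_pack = 2 * 5.858 = 11.716 Ah
E = V_pack * C_pack = 31.446 * 11.716 = 368.4 Wh

368.4 Wh


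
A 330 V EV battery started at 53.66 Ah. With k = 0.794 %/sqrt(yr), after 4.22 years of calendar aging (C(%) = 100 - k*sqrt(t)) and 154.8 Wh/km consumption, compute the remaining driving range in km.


Step 1: capacity retention = 100 - 0.794 * sqrt(4.22) = 100 - 0.794 * 2.0543 = 98.369%
Step 2: C_now = 53.66 * 98.369/100 = 52.785 Ah
Step 3: E_pack = V * C_now = 330 * 52.785 = 17419 Wh
Step 4: range = E_pack / consumption = 17419 / 154.8 = 112.5 km

112.5 km


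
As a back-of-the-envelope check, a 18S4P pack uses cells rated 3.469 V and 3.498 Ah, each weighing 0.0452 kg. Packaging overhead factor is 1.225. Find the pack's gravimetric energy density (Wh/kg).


Step 1: V_pack = 18 * 3.469 = 62.442 V
Step 2: C_pack = 4 * 3.498 = 13.992 Ah
Step 3: E_pack = V_pack * C_pack = 62.442 * 13.992 = 873.69 Wh
Step 4: m_pack = 18 * 4 * 0.0452 * 1.225 = 3.9866 kg
Step 5: ED = E_pack / m_pack = 873.69 / 3.9866 = 219.2 Wh/kg

219.2 Wh/kg


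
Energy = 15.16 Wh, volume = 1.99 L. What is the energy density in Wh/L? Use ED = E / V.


ED = E / V = 15.16 / 1.99 = 7.618 Wh/L

7.618 Wh/L


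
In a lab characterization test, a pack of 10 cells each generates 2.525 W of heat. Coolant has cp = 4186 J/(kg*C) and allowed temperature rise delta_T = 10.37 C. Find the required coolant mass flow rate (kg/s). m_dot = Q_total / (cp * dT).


Step 1: Total heat Q = 10 * 2.525 W = 25.25 W
Step 2: denom = cp * dT = 4186 * 10.37 = 43409
Step 3: m_dot = 25.25 / 43409 = 5.817e-04 kg/s

5.817e-04 kg/s


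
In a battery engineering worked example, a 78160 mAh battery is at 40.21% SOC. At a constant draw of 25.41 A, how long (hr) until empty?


Convert: C_total = 78160 mAh = 78.16 Ah
Step 1: remaining = SOC/100 * C_total = 40.21/100 * 78.16 = 31.428 Ah
Step 2: t = remaining / I = 31.428 / 25.41 = 1.237 hr

1.237 hr


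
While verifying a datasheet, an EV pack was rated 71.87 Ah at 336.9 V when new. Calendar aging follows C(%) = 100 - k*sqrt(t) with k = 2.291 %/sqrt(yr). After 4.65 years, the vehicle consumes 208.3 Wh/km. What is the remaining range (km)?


Step 1: capacity retention = 100 - 2.291 * sqrt(4.65) = 100 - 2.291 * 2.1564 = 95.06%
Step 2: C_now = 71.87 * 95.06/100 = 68.32 Ah
Step 3: E_pack = V * C_now = 336.9 * 68.32 = 23017 Wh
Step 4: range = E_pack / consumption = 23017 / 208.3 = 110.5 km

110.5 km


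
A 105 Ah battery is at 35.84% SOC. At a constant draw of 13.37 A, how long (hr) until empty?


Step 1: remaining = SOC/100 * C_total = 35.84/100 * 105 = 37.632 Ah
Step 2: t = remaining / I = 37.632 / 13.37 = 2.815 hr

2.815 hr


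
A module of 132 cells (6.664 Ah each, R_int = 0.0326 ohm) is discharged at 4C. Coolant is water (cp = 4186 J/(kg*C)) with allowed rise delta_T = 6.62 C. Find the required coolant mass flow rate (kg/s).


Step 1: I = 4 * 6.664 = 26.656 A
Step 2: Q_cell = I^2 * R = 26.656^2 * 0.0326 = 23.164 W
Step 3: Q_total = 132 * 23.164 = 3057.6 W
Step 4: m_dot = Q_total / (cp * dT) = 3057.6 / (4186 * 6.62) = 0.1103 kg/s

0.1103 kg/s


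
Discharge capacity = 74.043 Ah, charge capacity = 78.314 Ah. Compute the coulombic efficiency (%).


Coulombic efficiency = 74.043/78.314 * 100% = 94.55%

94.55%


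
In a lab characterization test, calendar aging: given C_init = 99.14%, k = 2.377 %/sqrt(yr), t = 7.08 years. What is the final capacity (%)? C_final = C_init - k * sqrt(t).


Step 1: sqrt(7.08 yr) = 2.6608
Step 2: drop = 2.377 * 2.6608 = 6.3247
Step 3: C_final = 99.14 - 6.3247 = 92.82%

92.82%


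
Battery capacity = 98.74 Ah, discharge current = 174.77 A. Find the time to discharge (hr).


Runtime = 98.74 Ah / 174.77 A = 0.5650 hr

0.5650 hr


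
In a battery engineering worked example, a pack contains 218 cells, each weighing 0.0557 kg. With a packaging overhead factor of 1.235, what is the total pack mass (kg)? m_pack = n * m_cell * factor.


Cell mass sum = 218 * 0.0557 = 12.143 kg
With overhead 1.235: m_pack = 12.143 * 1.235 = 15.00 kg

15.00 kg


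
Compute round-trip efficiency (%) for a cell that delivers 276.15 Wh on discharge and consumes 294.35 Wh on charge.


eta_e = E_dis / E_chg * 100 = 276.15 / 294.35 * 100 = 93.82%

93.82%


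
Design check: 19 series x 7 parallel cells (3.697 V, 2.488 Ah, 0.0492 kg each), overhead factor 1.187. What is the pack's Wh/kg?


Step 1: V_pack = 19 * 3.697 = 70.243 V
Step 2: C_pack = 7 * 2.488 = 17.416 Ah
Step 3: E_pack = V_pack * C_pack = 70.243 * 17.416 = 1223.4 Wh
Step 4: m_pack = 19 * 7 * 0.0492 * 1.187 = 7.7673 kg
Step 5: ED = E_pack / m_pack = 1223.4 / 7.7673 = 157.5 Wh/kg

157.5 Wh/kg


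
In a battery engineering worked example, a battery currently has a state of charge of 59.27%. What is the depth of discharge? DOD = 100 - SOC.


DOD = 100 - SOC = 100 - 59.27 = 40.73%

40.73%


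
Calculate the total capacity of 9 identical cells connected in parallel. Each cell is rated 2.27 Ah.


Parallel capacities add: 9 * 2.27 Ah = 20.43 Ah

20.43 Ah


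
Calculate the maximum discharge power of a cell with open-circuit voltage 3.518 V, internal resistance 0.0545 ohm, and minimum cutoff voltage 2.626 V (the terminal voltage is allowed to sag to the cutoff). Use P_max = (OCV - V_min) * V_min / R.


dV = OCV - V_min = 0.892 V (so I_max = dV / R)
P_max = dV * V_min / R = 0.892 * 2.626 / 0.0545 = 42.98 W

42.98 W


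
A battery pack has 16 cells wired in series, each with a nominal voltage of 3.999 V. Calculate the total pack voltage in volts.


With 16 cells in series at 3.999 V each, V_pack = 63.984 V

63.984 V


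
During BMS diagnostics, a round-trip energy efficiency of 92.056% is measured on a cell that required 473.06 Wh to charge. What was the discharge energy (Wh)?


E_dis = eta/100 * E_chg = 92.056/100 * 473.06 = 435.5 Wh

435.5 Wh


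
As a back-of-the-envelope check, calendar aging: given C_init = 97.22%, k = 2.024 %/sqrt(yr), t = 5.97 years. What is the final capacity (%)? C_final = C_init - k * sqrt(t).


Step 1: sqrt(5.97 yr) = 2.4434
Step 2: drop = 2.024 * 2.4434 = 4.9454
Step 3: C_final = 97.22 - 4.9454 = 92.27%

92.27%


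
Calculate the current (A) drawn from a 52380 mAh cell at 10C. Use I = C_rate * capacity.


Convert: capacity = 52380 mAh = 52.38 Ah
I = C_rate * capacity = 10 * 52.38 = 523.8 A

523.8 A


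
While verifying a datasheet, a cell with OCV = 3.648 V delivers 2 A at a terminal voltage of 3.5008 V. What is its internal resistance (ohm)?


R = (OCV - V) / I = (3.648 - 3.5008) / 2 = 0.07360 ohm

0.07360 ohm


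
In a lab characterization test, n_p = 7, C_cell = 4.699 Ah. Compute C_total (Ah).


Parallel capacities add: 7 * 4.699 Ah = 32.893 Ah

32.893 Ah


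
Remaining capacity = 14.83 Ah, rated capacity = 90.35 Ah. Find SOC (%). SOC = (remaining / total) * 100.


SOC = (remaining / total) * 100 = (14.83 / 90.35) * 100 = 16.41%

16.41%


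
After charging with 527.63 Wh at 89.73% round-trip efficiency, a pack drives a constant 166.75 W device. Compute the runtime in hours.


Step 1: E_discharge = eta/100 * E_charge = 89.73/100 * 527.63 = 473.44 Wh
Step 2: t = E_discharge / P = 473.44 / 166.75 = 2.839 hr

2.839 hr


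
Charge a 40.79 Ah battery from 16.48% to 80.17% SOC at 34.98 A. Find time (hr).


delta_Ah = 40.79 * (80.17 - 16.48) / 100 = 25.979 Ah
t = delta_Ah / I = 25.979 / 34.98 = 0.7427 hr

0.7427 hr


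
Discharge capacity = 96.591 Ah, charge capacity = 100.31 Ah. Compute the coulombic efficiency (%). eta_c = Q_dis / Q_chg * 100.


Coulombic efficiency = 96.591/100.31 * 100% = 96.29%

96.29%


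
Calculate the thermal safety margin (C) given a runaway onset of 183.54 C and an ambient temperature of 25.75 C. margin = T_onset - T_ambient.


margin = T_onset - T_ambient = 183.54 - 25.75 = 157.79 C

157.79 C


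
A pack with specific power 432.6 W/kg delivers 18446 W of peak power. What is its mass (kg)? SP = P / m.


m = P / SP = 18446 / 432.6 = 42.64 kg

42.64 kg


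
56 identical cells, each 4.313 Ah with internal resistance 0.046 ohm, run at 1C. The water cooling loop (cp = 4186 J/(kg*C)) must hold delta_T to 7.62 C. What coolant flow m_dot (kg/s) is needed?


Step 1: I = 1 * 4.313 = 4.313 A
Step 2: Q_cell = I^2 * R = 4.313^2 * 0.046 = 0.85569 W
Step 3: Q_total = 56 * 0.85569 = 47.919 W
Step 4: m_dot = Q_total / (cp * dT) = 47.919 / (4186 * 7.62) = 0.001502 kg/s

0.001502 kg/s


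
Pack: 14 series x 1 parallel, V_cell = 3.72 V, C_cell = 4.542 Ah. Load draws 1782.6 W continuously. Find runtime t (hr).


Step 1: E_pack = Ns * V_cell * Np * C_cell = 14 * 3.72 * 1 * 4.542 = 236.55 Wh
Step 2: t = E_pack / P = 236.55 / 1782.6 = 0.1327 hr

0.1327 hr


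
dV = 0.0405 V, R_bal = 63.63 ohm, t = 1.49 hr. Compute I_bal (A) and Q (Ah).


First, Ohm's law: I_bal = 0.0405 V / 63.63 ohm = 6.3649e-04 A
Then Q = I * t = 6.3649e-04 A * 1.49 hr = 9.484e-04 Ah

I=6.3649e-04 A, Q=9.484e-04 Ah


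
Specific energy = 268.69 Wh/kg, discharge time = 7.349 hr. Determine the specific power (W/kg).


Specific power = 268.69 Wh/kg / 7.349 hr = 36.56 W/kg

36.56 W/kg


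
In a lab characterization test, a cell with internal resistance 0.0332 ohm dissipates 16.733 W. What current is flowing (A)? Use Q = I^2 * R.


I = sqrt(Q / R) = sqrt(16.733 / 0.0332) = sqrt(504.01) = 22.45 A

22.45 A


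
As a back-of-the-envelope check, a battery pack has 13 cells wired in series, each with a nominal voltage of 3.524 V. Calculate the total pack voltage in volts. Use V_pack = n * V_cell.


Series voltages add: 13 * 3.524 V = 45.812 V

45.812 V


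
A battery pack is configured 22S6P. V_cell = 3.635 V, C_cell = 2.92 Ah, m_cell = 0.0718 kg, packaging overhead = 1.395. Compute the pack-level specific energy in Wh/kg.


Step 1: V_pack = 22 * 3.635 = 79.97 V
Step 2: C_pack = 6 * 2.92 = 17.52 Ah
Step 3: E_pack = V_pack * C_pack = 79.97 * 17.52 = 1401.1 Wh
Step 4: m_pack = 22 * 6 * 0.0718 * 1.395 = 13.221 kg
Step 5: ED = E_pack / m_pack = 1401.1 / 13.221 = 106.0 Wh/kg

106.0 Wh/kg


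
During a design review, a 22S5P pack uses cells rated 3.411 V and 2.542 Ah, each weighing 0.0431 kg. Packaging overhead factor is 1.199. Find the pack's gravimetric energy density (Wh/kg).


Step 1: V_pack = 22 * 3.411 = 75.042 V
Step 2: C_pack = 5 * 2.542 = 12.71 Ah
Step 3: E_pack = V_pack * C_pack = 75.042 * 12.71 = 953.78 Wh
Step 4: m_pack = 22 * 5 * 0.0431 * 1.199 = 5.6845 kg
Step 5: ED = E_pack / m_pack = 953.78 / 5.6845 = 167.8 Wh/kg

167.8 Wh/kg


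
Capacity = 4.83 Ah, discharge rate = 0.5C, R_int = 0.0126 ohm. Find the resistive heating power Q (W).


Step 1: I = C_rate * capacity = 0.5 * 4.83 = 2.415 A
Step 2: Q = I^2 * R = 2.415^2 * 0.0126 = 5.8322 * 0.0126 = 0.07349 W

0.07349 W


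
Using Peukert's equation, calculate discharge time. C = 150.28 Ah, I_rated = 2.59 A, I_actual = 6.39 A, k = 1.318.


Step 1: t_rated = C / I_rated = 150.28 / 2.59 = 58.023 hr
Step 2: ratio = 2.59 / 6.39 = 0.40532
Step 3: ratio^k = 0.40532^1.318 = 0.30414
Step 4: t = t_rated * ratio^k = 58.023 * 0.30414 = 17.65 hr

17.65 hr


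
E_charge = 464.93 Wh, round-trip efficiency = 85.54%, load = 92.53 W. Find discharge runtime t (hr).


Step 1: E_discharge = eta/100 * E_charge = 85.54/100 * 464.93 = 397.7 Wh
Step 2: t = E_discharge / P = 397.7 / 92.53 = 4.298 hr

4.298 hr


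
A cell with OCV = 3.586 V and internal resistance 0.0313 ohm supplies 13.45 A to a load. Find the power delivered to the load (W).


Step 1: V_terminal = OCV - I*R = 3.586 - 13.45 * 0.0313 = 3.165 V
Step 2: P_out = V_terminal * I = 3.165 * 13.45 = 42.57 W

42.57 W
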